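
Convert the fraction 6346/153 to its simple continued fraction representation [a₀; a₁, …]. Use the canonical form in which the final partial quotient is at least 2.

6346 ÷ 153 → quotient 41, remainder 73
153 ÷ 73 → quotient 2, remainder 7
73 ÷ 7 → quotient 10, remainder 3
7 ÷ 3 → quotient 2, remainder 1
3 ÷ 1 → quotient 3, remainder 0

[41; 2, 10, 2, 3]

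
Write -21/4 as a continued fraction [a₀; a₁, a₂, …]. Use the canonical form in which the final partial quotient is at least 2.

Run the Euclidean algorithm, recording each quotient:
-21 ÷ 4 → quotient -6, remainder 3
4 ÷ 3 → quotient 1, remainder 1
3 ÷ 1 → quotient 3, remainder 0

[-6; 1, 3]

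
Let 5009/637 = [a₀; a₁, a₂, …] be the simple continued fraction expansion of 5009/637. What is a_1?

⌊5009/637⌋ = 7, remainder 550
⌊637/550⌋ = 1, remainder 87

1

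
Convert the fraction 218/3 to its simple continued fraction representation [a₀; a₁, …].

Apply division with remainder until the remainder is 0:
⌊218/3⌋ = 72, remainder 2
⌊3/2⌋ = 1, remainder 1
⌊2/1⌋ = 2, remainder 0

[72; 1, 2]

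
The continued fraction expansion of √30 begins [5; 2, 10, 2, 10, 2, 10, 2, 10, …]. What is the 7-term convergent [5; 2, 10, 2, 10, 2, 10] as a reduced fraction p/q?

55435/10121

Work from the innermost term outward:
Start with 10.
2 + 1/(10/1) = 2 + 1/10 = 21/10
10 + 1/(21/10) = 10 + 10/21 = 220/21
2 + 1/(220/21) = 2 + 21/220 = 461/220
10 + 1/(461/220) = 10 + 220/461 = 4830/461
2 + 1/(4830/461) = 2 + 461/4830 = 10121/4830
5 + 1/(10121/4830) = 5 + 4830/10121 = 55435/10121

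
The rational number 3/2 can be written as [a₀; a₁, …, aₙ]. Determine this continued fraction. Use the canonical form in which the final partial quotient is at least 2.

[1; 2]

⌊3/2⌋ = 1, remainder 1
⌊2/1⌋ = 2, remainder 0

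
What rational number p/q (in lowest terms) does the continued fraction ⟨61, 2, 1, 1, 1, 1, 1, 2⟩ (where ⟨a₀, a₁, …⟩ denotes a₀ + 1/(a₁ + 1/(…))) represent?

a_0 = 61: 61/1
a_1 = 2: 123/2
a_2 = 1: 184/3
a_3 = 1: 307/5
a_4 = 1: 491/8
a_5 = 1: 798/13
a_6 = 1: 1289/21
a_7 = 2: 3376/55

3376/55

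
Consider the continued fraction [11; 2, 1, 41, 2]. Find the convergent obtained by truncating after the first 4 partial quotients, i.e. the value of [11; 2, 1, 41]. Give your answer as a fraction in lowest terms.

a_0 = 11: 11/1
a_1 = 2: 23/2
a_2 = 1: 34/3
a_3 = 41: 1417/125

1417/125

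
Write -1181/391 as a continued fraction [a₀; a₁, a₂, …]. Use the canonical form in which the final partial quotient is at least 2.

⌊-1181/391⌋ = -4, remainder 383
⌊391/383⌋ = 1, remainder 8
⌊383/8⌋ = 47, remainder 7
⌊8/7⌋ = 1, remainder 1
⌊7/1⌋ = 7, remainder 0

[-4; 1, 47, 1, 7]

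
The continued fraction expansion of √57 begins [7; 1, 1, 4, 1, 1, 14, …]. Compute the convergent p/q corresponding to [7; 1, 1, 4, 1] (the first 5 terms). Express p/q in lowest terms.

83/11

Build up convergents one term at a time:
a_0 = 7: 7/1
a_1 = 1: 8/1
a_2 = 1: 15/2
a_3 = 4: 68/9
a_4 = 1: 83/11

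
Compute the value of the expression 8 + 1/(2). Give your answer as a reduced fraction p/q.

17/2

Start with 2.
8 + 1/(2/1) = 8 + 1/2 = 17/2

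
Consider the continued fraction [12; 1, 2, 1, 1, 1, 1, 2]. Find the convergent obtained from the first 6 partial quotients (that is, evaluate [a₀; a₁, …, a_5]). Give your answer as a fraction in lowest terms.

140/11

a_0 = 12: 12/1
a_1 = 1: 13/1
a_2 = 2: 38/3
a_3 = 1: 51/4
a_4 = 1: 89/7
a_5 = 1: 140/11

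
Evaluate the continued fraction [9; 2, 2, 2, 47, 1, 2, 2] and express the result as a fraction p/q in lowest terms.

a_0 = 9: 9/1
a_1 = 2: 19/2
a_2 = 2: 47/5
a_3 = 2: 113/12
a_4 = 47: 5358/569
a_5 = 1: 5471/581
a_6 = 2: 16300/1731
a_7 = 2: 38071/4043

38071/4043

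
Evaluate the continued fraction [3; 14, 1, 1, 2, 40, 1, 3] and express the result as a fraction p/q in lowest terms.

36868/12015

Start with 3.
1 + 1/(3/1) = 1 + 1/3 = 4/3
40 + 1/(4/3) = 40 + 3/4 = 163/4
2 + 1/(163/4) = 2 + 4/163 = 330/163
1 + 1/(330/163) = 1 + 163/330 = 493/330
1 + 1/(493/330) = 1 + 330/493 = 823/493
14 + 1/(823/493) = 14 + 493/823 = 12015/823
3 + 1/(12015/823) = 3 + 823/12015 = 36868/12015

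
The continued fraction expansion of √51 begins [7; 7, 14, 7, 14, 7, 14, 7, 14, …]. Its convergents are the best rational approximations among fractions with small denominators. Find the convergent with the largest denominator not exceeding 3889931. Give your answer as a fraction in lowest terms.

7068593/989801

a_0 = 7: 7/1  (≤ bound)
a_1 = 7: 50/7  (≤ bound)
a_2 = 14: 707/99  (≤ bound)
a_3 = 7: 4999/700  (≤ bound)
a_4 = 14: 70693/9899  (≤ bound)
a_5 = 7: 499850/69993  (≤ bound)
a_6 = 14: 7068593/989801  (≤ bound)
a_7 = 7: 49980001/6998600  (> 3889931, stop)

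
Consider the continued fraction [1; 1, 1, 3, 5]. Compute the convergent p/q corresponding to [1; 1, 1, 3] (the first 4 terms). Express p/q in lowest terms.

11/7

Start with 3.
1 + 1/(3/1) = 1 + 1/3 = 4/3
1 + 1/(4/3) = 1 + 3/4 = 7/4
1 + 1/(7/4) = 1 + 4/7 = 11/7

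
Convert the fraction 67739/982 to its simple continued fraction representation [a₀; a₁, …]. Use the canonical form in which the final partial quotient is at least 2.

[68; 1, 50, 1, 2, 6]

Run the Euclidean algorithm, recording each quotient:
⌊67739/982⌋ = 68, remainder 963
⌊982/963⌋ = 1, remainder 19
⌊963/19⌋ = 50, remainder 13
⌊19/13⌋ = 1, remainder 6
⌊13/6⌋ = 2, remainder 1
⌊6/1⌋ = 6, remainder 0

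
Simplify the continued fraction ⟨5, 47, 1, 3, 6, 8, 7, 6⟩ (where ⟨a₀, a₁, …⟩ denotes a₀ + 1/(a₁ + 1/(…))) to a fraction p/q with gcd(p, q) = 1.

Start with 6.
7 + 1/(6/1) = 7 + 1/6 = 43/6
8 + 1/(43/6) = 8 + 6/43 = 350/43
6 + 1/(350/43) = 6 + 43/350 = 2143/350
3 + 1/(2143/350) = 3 + 350/2143 = 6779/2143
1 + 1/(6779/2143) = 1 + 2143/6779 = 8922/6779
47 + 1/(8922/6779) = 47 + 6779/8922 = 426113/8922
5 + 1/(426113/8922) = 5 + 8922/426113 = 2139487/426113

2139487/426113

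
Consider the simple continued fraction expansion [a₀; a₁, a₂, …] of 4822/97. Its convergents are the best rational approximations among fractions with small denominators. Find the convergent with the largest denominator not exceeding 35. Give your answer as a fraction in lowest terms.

348/7

a_0 = 49: 49/1  (≤ bound)
a_1 = 1: 50/1  (≤ bound)
a_2 = 2: 149/3  (≤ bound)
a_3 = 2: 348/7  (≤ bound)
a_4 = 6: 2237/45  (> 35, stop)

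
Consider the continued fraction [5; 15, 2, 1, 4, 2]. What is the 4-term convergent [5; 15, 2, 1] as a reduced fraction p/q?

233/46

a_0 = 5: 5/1
a_1 = 15: 76/15
a_2 = 2: 157/31
a_3 = 1: 233/46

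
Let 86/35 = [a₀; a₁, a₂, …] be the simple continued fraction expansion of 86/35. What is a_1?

Repeatedly divide and take the remainder:
⌊86/35⌋ = 2, remainder 16
⌊35/16⌋ = 2, remainder 3

2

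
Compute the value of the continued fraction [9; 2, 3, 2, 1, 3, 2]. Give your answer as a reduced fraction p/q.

Compute successive convergents:
a_0 = 9: 9/1
a_1 = 2: 19/2
a_2 = 3: 66/7
a_3 = 2: 151/16
a_4 = 1: 217/23
a_5 = 3: 802/85
a_6 = 2: 1821/193

1821/193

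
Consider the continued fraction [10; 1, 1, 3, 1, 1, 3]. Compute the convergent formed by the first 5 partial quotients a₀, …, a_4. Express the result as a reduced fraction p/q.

Start with 1.
3 + 1/(1/1) = 3 + 1/1 = 4/1
1 + 1/(4/1) = 1 + 1/4 = 5/4
1 + 1/(5/4) = 1 + 4/5 = 9/5
10 + 1/(9/5) = 10 + 5/9 = 95/9

95/9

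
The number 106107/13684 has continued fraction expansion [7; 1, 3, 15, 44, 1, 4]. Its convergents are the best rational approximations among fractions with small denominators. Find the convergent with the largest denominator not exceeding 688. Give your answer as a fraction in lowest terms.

List convergents until the denominator exceeds the bound:
a_0 = 7: 7/1  (≤ bound)
a_1 = 1: 8/1  (≤ bound)
a_2 = 3: 31/4  (≤ bound)
a_3 = 15: 473/61  (≤ bound)
a_4 = 44: 20843/2688  (> 688, stop)

473/61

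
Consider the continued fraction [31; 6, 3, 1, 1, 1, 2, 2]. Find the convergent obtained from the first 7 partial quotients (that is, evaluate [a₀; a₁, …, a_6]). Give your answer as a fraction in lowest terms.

Start with 2.
1 + 1/(2/1) = 1 + 1/2 = 3/2
1 + 1/(3/2) = 1 + 2/3 = 5/3
1 + 1/(5/3) = 1 + 3/5 = 8/5
3 + 1/(8/5) = 3 + 5/8 = 29/8
6 + 1/(29/8) = 6 + 8/29 = 182/29
31 + 1/(182/29) = 31 + 29/182 = 5671/182

5671/182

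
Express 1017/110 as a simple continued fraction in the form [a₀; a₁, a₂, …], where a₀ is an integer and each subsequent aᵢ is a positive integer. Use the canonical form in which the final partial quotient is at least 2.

[9; 4, 13, 2]

1017 ÷ 110 → quotient 9, remainder 27
110 ÷ 27 → quotient 4, remainder 2
27 ÷ 2 → quotient 13, remainder 1
2 ÷ 1 → quotient 2, remainder 0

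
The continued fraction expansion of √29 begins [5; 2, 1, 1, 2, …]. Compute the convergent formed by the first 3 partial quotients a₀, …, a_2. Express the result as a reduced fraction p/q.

Start with 1.
2 + 1/(1/1) = 2 + 1/1 = 3/1
5 + 1/(3/1) = 5 + 1/3 = 16/3

16/3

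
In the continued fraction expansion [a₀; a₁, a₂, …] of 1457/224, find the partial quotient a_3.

55

1457 = 6·224 + 113, so a_0 = 6
224 = 1·113 + 111, so a_1 = 1
113 = 1·111 + 2, so a_2 = 1
111 = 55·2 + 1, so a_3 = 55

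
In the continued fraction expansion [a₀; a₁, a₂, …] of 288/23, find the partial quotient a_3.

288 = 12·23 + 12, so a_0 = 12
23 = 1·12 + 11, so a_1 = 1
12 = 1·11 + 1, so a_2 = 1
11 = 11·1 + 0, so a_3 = 11

11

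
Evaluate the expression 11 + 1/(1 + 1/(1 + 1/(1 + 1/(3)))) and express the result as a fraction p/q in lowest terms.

128/11

a_0 = 11: 11/1
a_1 = 1: 12/1
a_2 = 1: 23/2
a_3 = 1: 35/3
a_4 = 3: 128/11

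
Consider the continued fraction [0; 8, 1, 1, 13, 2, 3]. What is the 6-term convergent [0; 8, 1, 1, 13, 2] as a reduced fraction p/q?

56/477

Starting at the tail and folding back:
Start with 2.
13 + 1/(2/1) = 13 + 1/2 = 27/2
1 + 1/(27/2) = 1 + 2/27 = 29/27
1 + 1/(29/27) = 1 + 27/29 = 56/29
8 + 1/(56/29) = 8 + 29/56 = 477/56
0 + 1/(477/56) = 0 + 56/477 = 56/477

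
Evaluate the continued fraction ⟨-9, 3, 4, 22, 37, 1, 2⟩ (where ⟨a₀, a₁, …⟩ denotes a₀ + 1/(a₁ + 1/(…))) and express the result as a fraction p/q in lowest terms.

-284195/32696

a_0 = -9: -9/1
a_1 = 3: -26/3
a_2 = 4: -113/13
a_3 = 22: -2512/289
a_4 = 37: -93057/10706
a_5 = 1: -95569/10995
a_6 = 2: -284195/32696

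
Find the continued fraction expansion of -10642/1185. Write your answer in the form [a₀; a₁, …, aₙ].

Apply division with remainder until the remainder is 0:
-10642 = -9·1185 + 23, so a_0 = -9
1185 = 51·23 + 12, so a_1 = 51
23 = 1·12 + 11, so a_2 = 1
12 = 1·11 + 1, so a_3 = 1
11 = 11·1 + 0, so a_4 = 11

[-9; 51, 1, 1, 11]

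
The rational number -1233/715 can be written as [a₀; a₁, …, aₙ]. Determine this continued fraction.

Repeatedly divide and take the remainder:
-1233 = -2·715 + 197, so a_0 = -2
715 = 3·197 + 124, so a_1 = 3
197 = 1·124 + 73, so a_2 = 1
124 = 1·73 + 51, so a_3 = 1
73 = 1·51 + 22, so a_4 = 1
51 = 2·22 + 7, so a_5 = 2
22 = 3·7 + 1, so a_6 = 3
7 = 7·1 + 0, so a_7 = 7

[-2; 3, 1, 1, 1, 2, 3, 7]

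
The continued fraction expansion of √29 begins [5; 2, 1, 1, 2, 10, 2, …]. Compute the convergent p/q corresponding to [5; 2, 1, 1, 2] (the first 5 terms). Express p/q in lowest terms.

70/13

Start with 2.
1 + 1/(2/1) = 1 + 1/2 = 3/2
1 + 1/(3/2) = 1 + 2/3 = 5/3
2 + 1/(5/3) = 2 + 3/5 = 13/5
5 + 1/(13/5) = 5 + 5/13 = 70/13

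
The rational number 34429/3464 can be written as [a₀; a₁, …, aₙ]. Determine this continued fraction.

[9; 1, 15, 2, 2, 1, 1, 17]

34429 = 9·3464 + 3253, so a_0 = 9
3464 = 1·3253 + 211, so a_1 = 1
3253 = 15·211 + 88, so a_2 = 15
211 = 2·88 + 35, so a_3 = 2
88 = 2·35 + 18, so a_4 = 2
35 = 1·18 + 17, so a_5 = 1
18 = 1·17 + 1, so a_6 = 1
17 = 17·1 + 0, so a_7 = 17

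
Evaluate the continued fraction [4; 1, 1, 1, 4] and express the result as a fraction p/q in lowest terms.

Start with 4.
1 + 1/(4/1) = 1 + 1/4 = 5/4
1 + 1/(5/4) = 1 + 4/5 = 9/5
1 + 1/(9/5) = 1 + 5/9 = 14/9
4 + 1/(14/9) = 4 + 9/14 = 65/14

65/14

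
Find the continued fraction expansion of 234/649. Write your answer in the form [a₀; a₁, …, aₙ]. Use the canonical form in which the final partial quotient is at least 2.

[0; 2, 1, 3, 2, 2, 2, 4]

Repeatedly divide and take the remainder:
⌊234/649⌋ = 0, remainder 234
⌊649/234⌋ = 2, remainder 181
⌊234/181⌋ = 1, remainder 53
⌊181/53⌋ = 3, remainder 22
⌊53/22⌋ = 2, remainder 9
⌊22/9⌋ = 2, remainder 4
⌊9/4⌋ = 2, remainder 1
⌊4/1⌋ = 4, remainder 0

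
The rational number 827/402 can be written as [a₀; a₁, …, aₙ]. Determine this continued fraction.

827 = 2·402 + 23, so a_0 = 2
402 = 17·23 + 11, so a_1 = 17
23 = 2·11 + 1, so a_2 = 2
11 = 11·1 + 0, so a_3 = 11

[2; 17, 2, 11]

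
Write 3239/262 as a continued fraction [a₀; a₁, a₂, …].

Run the Euclidean algorithm, recording each quotient:
3239 = 12·262 + 95, so a_0 = 12
262 = 2·95 + 72, so a_1 = 2
95 = 1·72 + 23, so a_2 = 1
72 = 3·23 + 3, so a_3 = 3
23 = 7·3 + 2, so a_4 = 7
3 = 1·2 + 1, so a_5 = 1
2 = 2·1 + 0, so a_6 = 2

[12; 2, 1, 3, 7, 1, 2]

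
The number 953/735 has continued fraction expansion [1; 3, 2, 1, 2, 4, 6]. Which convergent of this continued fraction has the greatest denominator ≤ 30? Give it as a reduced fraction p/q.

35/27

List convergents until the denominator exceeds the bound:
a_0 = 1: 1/1  (≤ bound)
a_1 = 3: 4/3  (≤ bound)
a_2 = 2: 9/7  (≤ bound)
a_3 = 1: 13/10  (≤ bound)
a_4 = 2: 35/27  (≤ bound)
a_5 = 4: 153/118  (> 30, stop)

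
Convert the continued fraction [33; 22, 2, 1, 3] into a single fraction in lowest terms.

8129/246

Work from the innermost term outward:
Start with 3.
1 + 1/(3/1) = 1 + 1/3 = 4/3
2 + 1/(4/3) = 2 + 3/4 = 11/4
22 + 1/(11/4) = 22 + 4/11 = 246/11
33 + 1/(246/11) = 33 + 11/246 = 8129/246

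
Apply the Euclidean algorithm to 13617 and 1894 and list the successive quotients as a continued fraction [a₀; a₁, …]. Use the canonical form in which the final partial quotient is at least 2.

Apply division with remainder until the remainder is 0:
13617 = 7·1894 + 359, so a_0 = 7
1894 = 5·359 + 99, so a_1 = 5
359 = 3·99 + 62, so a_2 = 3
99 = 1·62 + 37, so a_3 = 1
62 = 1·37 + 25, so a_4 = 1
37 = 1·25 + 12, so a_5 = 1
25 = 2·12 + 1, so a_6 = 2
12 = 12·1 + 0, so a_7 = 12

[7; 5, 3, 1, 1, 1, 2, 12]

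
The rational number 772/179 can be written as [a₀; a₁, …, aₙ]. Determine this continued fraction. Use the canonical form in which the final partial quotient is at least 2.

Run the Euclidean algorithm, recording each quotient:
772 ÷ 179 → quotient 4, remainder 56
179 ÷ 56 → quotient 3, remainder 11
56 ÷ 11 → quotient 5, remainder 1
11 ÷ 1 → quotient 11, remainder 0

[4; 3, 5, 11]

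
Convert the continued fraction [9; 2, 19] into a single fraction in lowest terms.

370/39

Start with 19.
2 + 1/(19/1) = 2 + 1/19 = 39/19
9 + 1/(39/19) = 9 + 19/39 = 370/39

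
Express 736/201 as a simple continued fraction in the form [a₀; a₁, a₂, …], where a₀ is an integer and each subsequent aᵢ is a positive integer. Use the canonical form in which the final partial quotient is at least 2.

[3; 1, 1, 1, 21, 1, 2]

Apply division with remainder until the remainder is 0:
736 ÷ 201 → quotient 3, remainder 133
201 ÷ 133 → quotient 1, remainder 68
133 ÷ 68 → quotient 1, remainder 65
68 ÷ 65 → quotient 1, remainder 3
65 ÷ 3 → quotient 21, remainder 2
3 ÷ 2 → quotient 1, remainder 1
2 ÷ 1 → quotient 2, remainder 0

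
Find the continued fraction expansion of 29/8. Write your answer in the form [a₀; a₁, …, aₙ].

⌊29/8⌋ = 3, remainder 5
⌊8/5⌋ = 1, remainder 3
⌊5/3⌋ = 1, remainder 2
⌊3/2⌋ = 1, remainder 1
⌊2/1⌋ = 2, remainder 0

[3; 1, 1, 1, 2]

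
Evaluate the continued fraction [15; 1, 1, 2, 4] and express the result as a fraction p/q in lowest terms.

343/22

Start with 4.
2 + 1/(4/1) = 2 + 1/4 = 9/4
1 + 1/(9/4) = 1 + 4/9 = 13/9
1 + 1/(13/9) = 1 + 9/13 = 22/13
15 + 1/(22/13) = 15 + 13/22 = 343/22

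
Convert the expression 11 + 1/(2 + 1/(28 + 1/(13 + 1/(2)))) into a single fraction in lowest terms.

Build up convergents one term at a time:
a_0 = 11: 11/1
a_1 = 2: 23/2
a_2 = 28: 655/57
a_3 = 13: 8538/743
a_4 = 2: 17731/1543

17731/1543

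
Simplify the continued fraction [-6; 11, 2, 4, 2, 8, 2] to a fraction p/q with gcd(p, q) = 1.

Build up convergents one term at a time:
a_0 = -6: -6/1
a_1 = 11: -65/11
a_2 = 2: -136/23
a_3 = 4: -609/103
a_4 = 2: -1354/229
a_5 = 8: -11441/1935
a_6 = 2: -24236/4099

-24236/4099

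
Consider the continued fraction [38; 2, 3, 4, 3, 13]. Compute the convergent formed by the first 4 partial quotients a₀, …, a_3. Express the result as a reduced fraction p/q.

1153/30

Starting at the tail and folding back:
Start with 4.
3 + 1/(4/1) = 3 + 1/4 = 13/4
2 + 1/(13/4) = 2 + 4/13 = 30/13
38 + 1/(30/13) = 38 + 13/30 = 1153/30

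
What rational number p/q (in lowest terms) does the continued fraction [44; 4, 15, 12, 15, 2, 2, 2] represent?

6056913/136892

a_0 = 44: 44/1
a_1 = 4: 177/4
a_2 = 15: 2699/61
a_3 = 12: 32565/736
a_4 = 15: 491174/11101
a_5 = 2: 1014913/22938
a_6 = 2: 2521000/56977
a_7 = 2: 6056913/136892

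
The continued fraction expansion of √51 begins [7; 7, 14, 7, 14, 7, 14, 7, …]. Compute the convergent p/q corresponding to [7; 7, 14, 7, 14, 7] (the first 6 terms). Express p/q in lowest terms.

499850/69993

a_0 = 7: 7/1
a_1 = 7: 50/7
a_2 = 14: 707/99
a_3 = 7: 4999/700
a_4 = 14: 70693/9899
a_5 = 7: 499850/69993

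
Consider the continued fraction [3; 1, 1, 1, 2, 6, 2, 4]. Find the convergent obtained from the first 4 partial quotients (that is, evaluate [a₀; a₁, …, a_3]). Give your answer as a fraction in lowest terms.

11/3

Start with 1.
1 + 1/(1/1) = 1 + 1/1 = 2/1
1 + 1/(2/1) = 1 + 1/2 = 3/2
3 + 1/(3/2) = 3 + 2/3 = 11/3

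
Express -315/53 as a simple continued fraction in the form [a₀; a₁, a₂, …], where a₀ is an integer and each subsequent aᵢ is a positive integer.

[-6; 17, 1, 2]

⌊-315/53⌋ = -6, remainder 3
⌊53/3⌋ = 17, remainder 2
⌊3/2⌋ = 1, remainder 1
⌊2/1⌋ = 2, remainder 0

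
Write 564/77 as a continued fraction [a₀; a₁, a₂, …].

[7; 3, 12, 2]

564 = 7·77 + 25, so a_0 = 7
77 = 3·25 + 2, so a_1 = 3
25 = 12·2 + 1, so a_2 = 12
2 = 2·1 + 0, so a_3 = 2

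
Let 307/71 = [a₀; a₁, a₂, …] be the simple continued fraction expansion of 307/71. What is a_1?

⌊307/71⌋ = 4, remainder 23
⌊71/23⌋ = 3, remainder 2

3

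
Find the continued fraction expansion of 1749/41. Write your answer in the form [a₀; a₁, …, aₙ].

[42; 1, 1, 1, 13]

1749 ÷ 41 → quotient 42, remainder 27
41 ÷ 27 → quotient 1, remainder 14
27 ÷ 14 → quotient 1, remainder 13
14 ÷ 13 → quotient 1, remainder 1
13 ÷ 1 → quotient 13, remainder 0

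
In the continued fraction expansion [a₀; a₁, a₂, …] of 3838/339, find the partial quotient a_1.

3838 ÷ 339 → quotient 11, remainder 109
339 ÷ 109 → quotient 3, remainder 12

3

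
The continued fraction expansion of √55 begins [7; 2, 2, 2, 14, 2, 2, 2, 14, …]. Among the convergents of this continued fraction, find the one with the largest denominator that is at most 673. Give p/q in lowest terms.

List convergents until the denominator exceeds the bound:
a_0 = 7: 7/1  (≤ bound)
a_1 = 2: 15/2  (≤ bound)
a_2 = 2: 37/5  (≤ bound)
a_3 = 2: 89/12  (≤ bound)
a_4 = 14: 1283/173  (≤ bound)
a_5 = 2: 2655/358  (≤ bound)
a_6 = 2: 6593/889  (> 673, stop)

2655/358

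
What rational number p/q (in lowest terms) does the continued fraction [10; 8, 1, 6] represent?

a_0 = 10: 10/1
a_1 = 8: 81/8
a_2 = 1: 91/9
a_3 = 6: 627/62

627/62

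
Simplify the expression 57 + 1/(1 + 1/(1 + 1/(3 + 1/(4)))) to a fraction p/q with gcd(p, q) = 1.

Start with 4.
3 + 1/(4/1) = 3 + 1/4 = 13/4
1 + 1/(13/4) = 1 + 4/13 = 17/13
1 + 1/(17/13) = 1 + 13/17 = 30/17
57 + 1/(30/17) = 57 + 17/30 = 1727/30

1727/30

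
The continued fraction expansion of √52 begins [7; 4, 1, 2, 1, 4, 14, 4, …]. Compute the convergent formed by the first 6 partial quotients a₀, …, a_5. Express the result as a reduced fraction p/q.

a_0 = 7: 7/1
a_1 = 4: 29/4
a_2 = 1: 36/5
a_3 = 2: 101/14
a_4 = 1: 137/19
a_5 = 4: 649/90

649/90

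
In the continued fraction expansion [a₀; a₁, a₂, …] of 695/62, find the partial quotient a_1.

695 ÷ 62 → quotient 11, remainder 13
62 ÷ 13 → quotient 4, remainder 10

4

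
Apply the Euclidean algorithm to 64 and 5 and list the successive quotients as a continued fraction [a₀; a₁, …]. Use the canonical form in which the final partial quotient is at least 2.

Run the Euclidean algorithm, recording each quotient:
64 ÷ 5 → quotient 12, remainder 4
5 ÷ 4 → quotient 1, remainder 1
4 ÷ 1 → quotient 4, remainder 0

[12; 1, 4]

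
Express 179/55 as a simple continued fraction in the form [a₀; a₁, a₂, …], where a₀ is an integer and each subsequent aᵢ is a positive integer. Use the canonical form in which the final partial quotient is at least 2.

Repeatedly divide and take the remainder:
179 ÷ 55 → quotient 3, remainder 14
55 ÷ 14 → quotient 3, remainder 13
14 ÷ 13 → quotient 1, remainder 1
13 ÷ 1 → quotient 13, remainder 0

[3; 3, 1, 13]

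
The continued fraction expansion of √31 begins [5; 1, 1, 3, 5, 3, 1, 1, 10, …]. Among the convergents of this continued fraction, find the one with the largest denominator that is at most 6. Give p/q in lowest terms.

a_0 = 5: 5/1  (≤ bound)
a_1 = 1: 6/1  (≤ bound)
a_2 = 1: 11/2  (≤ bound)
a_3 = 3: 39/7  (> 6, stop)

11/2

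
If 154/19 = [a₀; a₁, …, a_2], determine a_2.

2

154 ÷ 19 → quotient 8, remainder 2
19 ÷ 2 → quotient 9, remainder 1
2 ÷ 1 → quotient 2, remainder 0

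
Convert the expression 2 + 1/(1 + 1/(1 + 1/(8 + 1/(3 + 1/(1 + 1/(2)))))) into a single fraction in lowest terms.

a_0 = 2: 2/1
a_1 = 1: 3/1
a_2 = 1: 5/2
a_3 = 8: 43/17
a_4 = 3: 134/53
a_5 = 1: 177/70
a_6 = 2: 488/193

488/193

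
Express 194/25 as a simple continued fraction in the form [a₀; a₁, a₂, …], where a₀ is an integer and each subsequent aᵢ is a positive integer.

Apply division with remainder until the remainder is 0:
194 = 7·25 + 19, so a_0 = 7
25 = 1·19 + 6, so a_1 = 1
19 = 3·6 + 1, so a_2 = 3
6 = 6·1 + 0, so a_3 = 6

[7; 1, 3, 6]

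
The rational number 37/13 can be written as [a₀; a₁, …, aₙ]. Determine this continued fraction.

Run the Euclidean algorithm, recording each quotient:
⌊37/13⌋ = 2, remainder 11
⌊13/11⌋ = 1, remainder 2
⌊11/2⌋ = 5, remainder 1
⌊2/1⌋ = 2, remainder 0

[2; 1, 5, 2]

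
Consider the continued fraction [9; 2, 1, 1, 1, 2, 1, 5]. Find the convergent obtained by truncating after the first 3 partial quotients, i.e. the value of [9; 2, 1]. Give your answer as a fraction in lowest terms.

28/3

Use the convergent recurrence hₖ = aₖ·hₖ₋₁ + hₖ₋₂ (and likewise for the denominators kₖ):
a_0 = 9: 9/1
a_1 = 2: 19/2
a_2 = 1: 28/3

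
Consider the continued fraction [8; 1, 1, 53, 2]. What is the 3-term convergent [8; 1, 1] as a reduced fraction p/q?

17/2

a_0 = 8: 8/1
a_1 = 1: 9/1
a_2 = 1: 17/2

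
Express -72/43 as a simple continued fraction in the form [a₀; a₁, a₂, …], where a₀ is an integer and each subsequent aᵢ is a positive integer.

Run the Euclidean algorithm, recording each quotient:
-72 ÷ 43 → quotient -2, remainder 14
43 ÷ 14 → quotient 3, remainder 1
14 ÷ 1 → quotient 14, remainder 0

[-2; 3, 14]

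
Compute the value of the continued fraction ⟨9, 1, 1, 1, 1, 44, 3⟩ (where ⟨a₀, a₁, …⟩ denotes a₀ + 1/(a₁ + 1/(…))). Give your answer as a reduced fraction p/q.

6471/674

Start with 3.
44 + 1/(3/1) = 44 + 1/3 = 133/3
1 + 1/(133/3) = 1 + 3/133 = 136/133
1 + 1/(136/133) = 1 + 133/136 = 269/136
1 + 1/(269/136) = 1 + 136/269 = 405/269
1 + 1/(405/269) = 1 + 269/405 = 674/405
9 + 1/(674/405) = 9 + 405/674 = 6471/674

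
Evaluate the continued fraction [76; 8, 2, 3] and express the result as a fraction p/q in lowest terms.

4491/59

a_0 = 76: 76/1
a_1 = 8: 609/8
a_2 = 2: 1294/17
a_3 = 3: 4491/59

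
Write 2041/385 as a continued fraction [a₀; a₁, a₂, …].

2041 = 5·385 + 116, so a_0 = 5
385 = 3·116 + 37, so a_1 = 3
116 = 3·37 + 5, so a_2 = 3
37 = 7·5 + 2, so a_3 = 7
5 = 2·2 + 1, so a_4 = 2
2 = 2·1 + 0, so a_5 = 2

[5; 3, 3, 7, 2, 2]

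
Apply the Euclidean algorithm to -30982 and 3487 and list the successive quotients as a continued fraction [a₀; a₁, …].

[-9; 8, 1, 2, 3, 2, 17]

-30982 = -9·3487 + 401, so a_0 = -9
3487 = 8·401 + 279, so a_1 = 8
401 = 1·279 + 122, so a_2 = 1
279 = 2·122 + 35, so a_3 = 2
122 = 3·35 + 17, so a_4 = 3
35 = 2·17 + 1, so a_5 = 2
17 = 17·1 + 0, so a_6 = 17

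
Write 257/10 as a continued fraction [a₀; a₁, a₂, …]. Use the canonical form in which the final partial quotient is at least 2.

[25; 1, 2, 3]

Repeatedly divide and take the remainder:
257 ÷ 10 → quotient 25, remainder 7
10 ÷ 7 → quotient 1, remainder 3
7 ÷ 3 → quotient 2, remainder 1
3 ÷ 1 → quotient 3, remainder 0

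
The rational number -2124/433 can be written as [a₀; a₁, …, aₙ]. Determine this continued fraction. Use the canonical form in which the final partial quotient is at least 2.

[-5; 10, 1, 1, 3, 1, 1, 2]

Repeatedly divide and take the remainder:
-2124 = -5·433 + 41, so a_0 = -5
433 = 10·41 + 23, so a_1 = 10
41 = 1·23 + 18, so a_2 = 1
23 = 1·18 + 5, so a_3 = 1
18 = 3·5 + 3, so a_4 = 3
5 = 1·3 + 2, so a_5 = 1
3 = 1·2 + 1, so a_6 = 1
2 = 2·1 + 0, so a_7 = 2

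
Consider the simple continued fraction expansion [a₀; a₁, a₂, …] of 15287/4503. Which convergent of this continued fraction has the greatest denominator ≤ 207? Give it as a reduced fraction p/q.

129/38

List convergents until the denominator exceeds the bound:
a_0 = 3: 3/1  (≤ bound)
a_1 = 2: 7/2  (≤ bound)
a_2 = 1: 10/3  (≤ bound)
a_3 = 1: 17/5  (≤ bound)
a_4 = 7: 129/38  (≤ bound)
a_5 = 6: 791/233  (> 207, stop)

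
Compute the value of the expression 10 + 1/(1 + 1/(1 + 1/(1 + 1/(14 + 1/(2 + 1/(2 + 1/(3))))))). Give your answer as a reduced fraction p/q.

8197/769

Build up convergents one term at a time:
a_0 = 10: 10/1
a_1 = 1: 11/1
a_2 = 1: 21/2
a_3 = 1: 32/3
a_4 = 14: 469/44
a_5 = 2: 970/91
a_6 = 2: 2409/226
a_7 = 3: 8197/769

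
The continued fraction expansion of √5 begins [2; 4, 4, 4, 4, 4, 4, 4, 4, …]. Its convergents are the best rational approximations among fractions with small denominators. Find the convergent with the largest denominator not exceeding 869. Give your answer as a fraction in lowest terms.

List convergents until the denominator exceeds the bound:
a_0 = 2: 2/1  (≤ bound)
a_1 = 4: 9/4  (≤ bound)
a_2 = 4: 38/17  (≤ bound)
a_3 = 4: 161/72  (≤ bound)
a_4 = 4: 682/305  (≤ bound)
a_5 = 4: 2889/1292  (> 869, stop)

682/305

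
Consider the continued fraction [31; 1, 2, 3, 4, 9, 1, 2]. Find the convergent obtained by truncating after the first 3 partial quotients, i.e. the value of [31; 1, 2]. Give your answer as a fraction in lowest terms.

a_0 = 31: 31/1
a_1 = 1: 32/1
a_2 = 2: 95/3

95/3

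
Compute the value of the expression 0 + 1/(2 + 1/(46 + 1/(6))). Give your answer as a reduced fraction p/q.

277/560

a_0 = 0: 0/1
a_1 = 2: 1/2
a_2 = 46: 46/93
a_3 = 6: 277/560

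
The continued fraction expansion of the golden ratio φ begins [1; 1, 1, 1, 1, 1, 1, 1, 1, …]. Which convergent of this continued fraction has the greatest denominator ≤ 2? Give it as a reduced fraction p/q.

a_0 = 1: 1/1  (≤ bound)
a_1 = 1: 2/1  (≤ bound)
a_2 = 1: 3/2  (≤ bound)
a_3 = 1: 5/3  (> 2, stop)

3/2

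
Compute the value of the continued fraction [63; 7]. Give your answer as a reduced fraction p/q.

442/7

Build up convergents one term at a time:
a_0 = 63: 63/1
a_1 = 7: 442/7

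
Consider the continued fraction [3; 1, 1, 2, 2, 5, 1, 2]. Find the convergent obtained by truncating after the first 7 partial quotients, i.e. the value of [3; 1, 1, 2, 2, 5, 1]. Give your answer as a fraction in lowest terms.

Start with 1.
5 + 1/(1/1) = 5 + 1/1 = 6/1
2 + 1/(6/1) = 2 + 1/6 = 13/6
2 + 1/(13/6) = 2 + 6/13 = 32/13
1 + 1/(32/13) = 1 + 13/32 = 45/32
1 + 1/(45/32) = 1 + 32/45 = 77/45
3 + 1/(77/45) = 3 + 45/77 = 276/77

276/77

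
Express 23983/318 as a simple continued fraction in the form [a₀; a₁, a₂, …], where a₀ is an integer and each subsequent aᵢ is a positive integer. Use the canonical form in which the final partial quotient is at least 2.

23983 = 75·318 + 133, so a_0 = 75
318 = 2·133 + 52, so a_1 = 2
133 = 2·52 + 29, so a_2 = 2
52 = 1·29 + 23, so a_3 = 1
29 = 1·23 + 6, so a_4 = 1
23 = 3·6 + 5, so a_5 = 3
6 = 1·5 + 1, so a_6 = 1
5 = 5·1 + 0, so a_7 = 5

[75; 2, 2, 1, 1, 3, 1, 5]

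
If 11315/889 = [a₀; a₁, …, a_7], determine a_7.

11315 ÷ 889 → quotient 12, remainder 647
889 ÷ 647 → quotient 1, remainder 242
647 ÷ 242 → quotient 2, remainder 163
242 ÷ 163 → quotient 1, remainder 79
163 ÷ 79 → quotient 2, remainder 5
79 ÷ 5 → quotient 15, remainder 4
5 ÷ 4 → quotient 1, remainder 1
4 ÷ 1 → quotient 4, remainder 0

4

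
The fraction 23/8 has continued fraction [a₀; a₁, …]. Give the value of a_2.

Apply division with remainder until the remainder is 0:
23 ÷ 8 → quotient 2, remainder 7
8 ÷ 7 → quotient 1, remainder 1
7 ÷ 1 → quotient 7, remainder 0

7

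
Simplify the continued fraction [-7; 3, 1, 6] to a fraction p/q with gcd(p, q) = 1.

-182/27

Starting at the tail and folding back:
Start with 6.
1 + 1/(6/1) = 1 + 1/6 = 7/6
3 + 1/(7/6) = 3 + 6/7 = 27/7
-7 + 1/(27/7) = -7 + 7/27 = -182/27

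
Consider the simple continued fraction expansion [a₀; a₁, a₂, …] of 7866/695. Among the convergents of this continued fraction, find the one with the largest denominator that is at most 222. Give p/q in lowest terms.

2456/217

List convergents until the denominator exceeds the bound:
a_0 = 11: 11/1  (≤ bound)
a_1 = 3: 34/3  (≤ bound)
a_2 = 6: 215/19  (≤ bound)
a_3 = 1: 249/22  (≤ bound)
a_4 = 9: 2456/217  (≤ bound)
a_5 = 1: 2705/239  (> 222, stop)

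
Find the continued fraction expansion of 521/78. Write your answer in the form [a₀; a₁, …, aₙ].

521 = 6·78 + 53, so a_0 = 6
78 = 1·53 + 25, so a_1 = 1
53 = 2·25 + 3, so a_2 = 2
25 = 8·3 + 1, so a_3 = 8
3 = 3·1 + 0, so a_4 = 3

[6; 1, 2, 8, 3]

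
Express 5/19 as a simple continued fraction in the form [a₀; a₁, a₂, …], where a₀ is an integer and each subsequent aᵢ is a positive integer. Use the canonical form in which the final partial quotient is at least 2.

Run the Euclidean algorithm, recording each quotient:
5 ÷ 19 → quotient 0, remainder 5
19 ÷ 5 → quotient 3, remainder 4
5 ÷ 4 → quotient 1, remainder 1
4 ÷ 1 → quotient 4, remainder 0

[0; 3, 1, 4]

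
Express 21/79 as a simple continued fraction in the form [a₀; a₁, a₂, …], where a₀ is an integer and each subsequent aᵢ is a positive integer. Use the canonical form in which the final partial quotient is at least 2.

[0; 3, 1, 3, 5]

21 = 0·79 + 21, so a_0 = 0
79 = 3·21 + 16, so a_1 = 3
21 = 1·16 + 5, so a_2 = 1
16 = 3·5 + 1, so a_3 = 3
5 = 5·1 + 0, so a_4 = 5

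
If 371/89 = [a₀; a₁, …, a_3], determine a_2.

Run the Euclidean algorithm, recording each quotient:
371 = 4·89 + 15, so a_0 = 4
89 = 5·15 + 14, so a_1 = 5
15 = 1·14 + 1, so a_2 = 1

1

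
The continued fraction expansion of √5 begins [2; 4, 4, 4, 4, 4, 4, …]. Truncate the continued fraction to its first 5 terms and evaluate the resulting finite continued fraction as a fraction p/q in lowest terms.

a_0 = 2: 2/1
a_1 = 4: 9/4
a_2 = 4: 38/17
a_3 = 4: 161/72
a_4 = 4: 682/305

682/305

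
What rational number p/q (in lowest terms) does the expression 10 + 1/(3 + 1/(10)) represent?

320/31

Starting at the tail and folding back:
Start with 10.
3 + 1/(10/1) = 3 + 1/10 = 31/10
10 + 1/(31/10) = 10 + 10/31 = 320/31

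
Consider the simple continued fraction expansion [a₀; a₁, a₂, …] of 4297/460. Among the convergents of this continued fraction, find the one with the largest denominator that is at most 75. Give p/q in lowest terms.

383/41

List convergents until the denominator exceeds the bound:
a_0 = 9: 9/1  (≤ bound)
a_1 = 2: 19/2  (≤ bound)
a_2 = 1: 28/3  (≤ bound)
a_3 = 13: 383/41  (≤ bound)
a_4 = 3: 1177/126  (> 75, stop)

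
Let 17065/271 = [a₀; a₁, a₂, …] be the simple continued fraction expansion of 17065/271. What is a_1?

1

17065 = 62·271 + 263, so a_0 = 62
271 = 1·263 + 8, so a_1 = 1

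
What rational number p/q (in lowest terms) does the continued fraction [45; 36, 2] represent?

Start with 2.
36 + 1/(2/1) = 36 + 1/2 = 73/2
45 + 1/(73/2) = 45 + 2/73 = 3287/73

3287/73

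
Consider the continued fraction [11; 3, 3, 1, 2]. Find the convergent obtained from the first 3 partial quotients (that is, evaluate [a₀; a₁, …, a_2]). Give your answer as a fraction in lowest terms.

113/10

a_0 = 11: 11/1
a_1 = 3: 34/3
a_2 = 3: 113/10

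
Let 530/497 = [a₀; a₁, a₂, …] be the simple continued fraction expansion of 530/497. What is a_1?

530 ÷ 497 → quotient 1, remainder 33
497 ÷ 33 → quotient 15, remainder 2

15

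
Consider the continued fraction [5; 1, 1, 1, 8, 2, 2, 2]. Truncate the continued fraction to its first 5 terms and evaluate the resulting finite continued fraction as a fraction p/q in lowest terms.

147/26

Start with 8.
1 + 1/(8/1) = 1 + 1/8 = 9/8
1 + 1/(9/8) = 1 + 8/9 = 17/9
1 + 1/(17/9) = 1 + 9/17 = 26/17
5 + 1/(26/17) = 5 + 17/26 = 147/26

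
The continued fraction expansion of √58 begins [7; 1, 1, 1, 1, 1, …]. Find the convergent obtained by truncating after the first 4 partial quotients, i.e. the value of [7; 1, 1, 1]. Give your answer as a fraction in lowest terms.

23/3

Start with 1.
1 + 1/(1/1) = 1 + 1/1 = 2/1
1 + 1/(2/1) = 1 + 1/2 = 3/2
7 + 1/(3/2) = 7 + 2/3 = 23/3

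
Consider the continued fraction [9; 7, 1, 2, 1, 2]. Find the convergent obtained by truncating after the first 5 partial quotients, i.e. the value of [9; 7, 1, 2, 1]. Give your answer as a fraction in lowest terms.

283/31

Start with 1.
2 + 1/(1/1) = 2 + 1/1 = 3/1
1 + 1/(3/1) = 1 + 1/3 = 4/3
7 + 1/(4/3) = 7 + 3/4 = 31/4
9 + 1/(31/4) = 9 + 4/31 = 283/31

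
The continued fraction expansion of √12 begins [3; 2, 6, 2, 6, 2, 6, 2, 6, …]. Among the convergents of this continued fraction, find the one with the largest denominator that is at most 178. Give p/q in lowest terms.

97/28

a_0 = 3: 3/1  (≤ bound)
a_1 = 2: 7/2  (≤ bound)
a_2 = 6: 45/13  (≤ bound)
a_3 = 2: 97/28  (≤ bound)
a_4 = 6: 627/181  (> 178, stop)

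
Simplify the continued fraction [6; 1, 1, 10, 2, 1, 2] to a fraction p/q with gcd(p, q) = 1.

1135/174

Start with 2.
1 + 1/(2/1) = 1 + 1/2 = 3/2
2 + 1/(3/2) = 2 + 2/3 = 8/3
10 + 1/(8/3) = 10 + 3/8 = 83/8
1 + 1/(83/8) = 1 + 8/83 = 91/83
1 + 1/(91/83) = 1 + 83/91 = 174/91
6 + 1/(174/91) = 6 + 91/174 = 1135/174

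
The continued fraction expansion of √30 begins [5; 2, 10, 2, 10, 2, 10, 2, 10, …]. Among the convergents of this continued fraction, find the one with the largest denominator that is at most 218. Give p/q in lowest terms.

241/44

a_0 = 5: 5/1  (≤ bound)
a_1 = 2: 11/2  (≤ bound)
a_2 = 10: 115/21  (≤ bound)
a_3 = 2: 241/44  (≤ bound)
a_4 = 10: 2525/461  (> 218, stop)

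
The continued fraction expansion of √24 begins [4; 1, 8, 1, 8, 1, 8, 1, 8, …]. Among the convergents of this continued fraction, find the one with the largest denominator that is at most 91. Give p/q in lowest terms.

a_0 = 4: 4/1  (≤ bound)
a_1 = 1: 5/1  (≤ bound)
a_2 = 8: 44/9  (≤ bound)
a_3 = 1: 49/10  (≤ bound)
a_4 = 8: 436/89  (≤ bound)
a_5 = 1: 485/99  (> 91, stop)

436/89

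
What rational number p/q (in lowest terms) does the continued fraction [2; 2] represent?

a_0 = 2: 2/1
a_1 = 2: 5/2

5/2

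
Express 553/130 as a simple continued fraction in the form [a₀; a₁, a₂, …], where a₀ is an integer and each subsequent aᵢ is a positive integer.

[4; 3, 1, 15, 2]

553 = 4·130 + 33, so a_0 = 4
130 = 3·33 + 31, so a_1 = 3
33 = 1·31 + 2, so a_2 = 1
31 = 15·2 + 1, so a_3 = 15
2 = 2·1 + 0, so a_4 = 2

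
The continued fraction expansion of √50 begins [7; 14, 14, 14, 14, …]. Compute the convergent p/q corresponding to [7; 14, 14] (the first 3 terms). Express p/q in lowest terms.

Collapse the nested fraction from the inside out:
Start with 14.
14 + 1/(14/1) = 14 + 1/14 = 197/14
7 + 1/(197/14) = 7 + 14/197 = 1393/197

1393/197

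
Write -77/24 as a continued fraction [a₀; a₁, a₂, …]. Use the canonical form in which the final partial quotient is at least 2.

[-4; 1, 3, 1, 4]

Apply division with remainder until the remainder is 0:
-77 = -4·24 + 19, so a_0 = -4
24 = 1·19 + 5, so a_1 = 1
19 = 3·5 + 4, so a_2 = 3
5 = 1·4 + 1, so a_3 = 1
4 = 4·1 + 0, so a_4 = 4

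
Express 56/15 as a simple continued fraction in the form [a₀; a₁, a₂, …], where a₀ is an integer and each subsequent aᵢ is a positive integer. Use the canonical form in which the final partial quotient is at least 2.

[3; 1, 2, 1, 3]

Repeatedly divide and take the remainder:
⌊56/15⌋ = 3, remainder 11
⌊15/11⌋ = 1, remainder 4
⌊11/4⌋ = 2, remainder 3
⌊4/3⌋ = 1, remainder 1
⌊3/1⌋ = 3, remainder 0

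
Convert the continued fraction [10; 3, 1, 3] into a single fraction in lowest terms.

154/15

Compute successive convergents:
a_0 = 10: 10/1
a_1 = 3: 31/3
a_2 = 1: 41/4
a_3 = 3: 154/15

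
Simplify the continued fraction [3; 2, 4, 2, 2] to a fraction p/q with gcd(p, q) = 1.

Starting at the tail and folding back:
Start with 2.
2 + 1/(2/1) = 2 + 1/2 = 5/2
4 + 1/(5/2) = 4 + 2/5 = 22/5
2 + 1/(22/5) = 2 + 5/22 = 49/22
3 + 1/(49/22) = 3 + 22/49 = 169/49

169/49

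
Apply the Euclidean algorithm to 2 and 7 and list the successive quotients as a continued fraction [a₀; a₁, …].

[0; 3, 2]

Apply division with remainder until the remainder is 0:
2 ÷ 7 → quotient 0, remainder 2
7 ÷ 2 → quotient 3, remainder 1
2 ÷ 1 → quotient 2, remainder 0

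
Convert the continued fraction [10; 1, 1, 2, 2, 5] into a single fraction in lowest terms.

Starting at the tail and folding back:
Start with 5.
2 + 1/(5/1) = 2 + 1/5 = 11/5
2 + 1/(11/5) = 2 + 5/11 = 27/11
1 + 1/(27/11) = 1 + 11/27 = 38/27
1 + 1/(38/27) = 1 + 27/38 = 65/38
10 + 1/(65/38) = 10 + 38/65 = 688/65

688/65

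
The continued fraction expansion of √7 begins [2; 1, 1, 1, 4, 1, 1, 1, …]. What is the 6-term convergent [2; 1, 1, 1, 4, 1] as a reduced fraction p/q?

45/17

Build up convergents one term at a time:
a_0 = 2: 2/1
a_1 = 1: 3/1
a_2 = 1: 5/2
a_3 = 1: 8/3
a_4 = 4: 37/14
a_5 = 1: 45/17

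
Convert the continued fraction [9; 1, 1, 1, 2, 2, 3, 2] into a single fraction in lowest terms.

1435/149

Build up convergents one term at a time:
a_0 = 9: 9/1
a_1 = 1: 10/1
a_2 = 1: 19/2
a_3 = 1: 29/3
a_4 = 2: 77/8
a_5 = 2: 183/19
a_6 = 3: 626/65
a_7 = 2: 1435/149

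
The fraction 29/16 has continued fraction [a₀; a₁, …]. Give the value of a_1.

⌊29/16⌋ = 1, remainder 13
⌊16/13⌋ = 1, remainder 3

1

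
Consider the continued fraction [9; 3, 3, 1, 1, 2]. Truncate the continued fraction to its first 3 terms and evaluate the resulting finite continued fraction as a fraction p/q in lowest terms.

Start with 3.
3 + 1/(3/1) = 3 + 1/3 = 10/3
9 + 1/(10/3) = 9 + 3/10 = 93/10

93/10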